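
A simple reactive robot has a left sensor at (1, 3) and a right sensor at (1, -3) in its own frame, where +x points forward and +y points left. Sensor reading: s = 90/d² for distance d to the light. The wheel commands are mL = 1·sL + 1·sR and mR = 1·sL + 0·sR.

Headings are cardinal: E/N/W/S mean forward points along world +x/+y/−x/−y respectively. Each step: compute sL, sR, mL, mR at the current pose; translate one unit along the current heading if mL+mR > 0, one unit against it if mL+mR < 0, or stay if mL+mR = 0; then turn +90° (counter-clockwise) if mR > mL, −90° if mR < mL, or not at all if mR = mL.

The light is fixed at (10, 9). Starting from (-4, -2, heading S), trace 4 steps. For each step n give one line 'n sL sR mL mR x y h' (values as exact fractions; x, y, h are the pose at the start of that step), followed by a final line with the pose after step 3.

n=0: pose=(-4,-2,S); sL=18/53, sR=90/433; mL=12564/22949, mR=18/53; mL+mR=20358/22949 → advance +1; mR−mL=-90/433 → turn -1·90°
n=1: pose=(-4,-3,W); sL=1/5, sR=5/17; mL=42/85, mR=1/5; mL+mR=59/85 → advance +1; mR−mL=-5/17 → turn -1·90°
n=2: pose=(-5,-3,N); sL=18/89, sR=18/53; mL=2556/4717, mR=18/89; mL+mR=3510/4717 → advance +1; mR−mL=-18/53 → turn -1·90°
n=3: pose=(-5,-2,E); sL=9/26, sR=45/196; mL=1467/2548, mR=9/26; mL+mR=2349/2548 → advance +1; mR−mL=-45/196 → turn -1·90°

0 18/53 90/433 12564/22949 18/53 -4 -2 S
1 1/5 5/17 42/85 1/5 -4 -3 W
2 18/89 18/53 2556/4717 18/89 -5 -3 N
3 9/26 45/196 1467/2548 9/26 -5 -2 E
final -4 -2 S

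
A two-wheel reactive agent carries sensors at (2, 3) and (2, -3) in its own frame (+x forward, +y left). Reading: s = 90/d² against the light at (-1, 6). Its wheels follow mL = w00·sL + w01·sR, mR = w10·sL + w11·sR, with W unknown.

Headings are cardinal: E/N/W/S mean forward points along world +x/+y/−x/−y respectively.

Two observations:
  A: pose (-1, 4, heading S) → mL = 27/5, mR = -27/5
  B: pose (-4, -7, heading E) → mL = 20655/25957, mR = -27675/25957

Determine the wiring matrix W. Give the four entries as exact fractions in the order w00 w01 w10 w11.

1/2 1 -1 -1/2

obs A: pose=(-1,4,S) → sL=18/5, sR=18/5, mL=27/5, mR=-27/5
obs B: pose=(-4,-7,E) → sL=90/101, sR=90/257, mL=20655/25957, mR=-27675/25957
sensor matrix S = [[18/5, 18/5], [90/101, 90/257]]; det S = -50544/25957
solve [mL_A; mL_B] = S·[w00; w01] and [mR_A; mR_B] = S·[w10; w11]:
  w00 = 1/2, w01 = 1, w10 = -1, w11 = -1/2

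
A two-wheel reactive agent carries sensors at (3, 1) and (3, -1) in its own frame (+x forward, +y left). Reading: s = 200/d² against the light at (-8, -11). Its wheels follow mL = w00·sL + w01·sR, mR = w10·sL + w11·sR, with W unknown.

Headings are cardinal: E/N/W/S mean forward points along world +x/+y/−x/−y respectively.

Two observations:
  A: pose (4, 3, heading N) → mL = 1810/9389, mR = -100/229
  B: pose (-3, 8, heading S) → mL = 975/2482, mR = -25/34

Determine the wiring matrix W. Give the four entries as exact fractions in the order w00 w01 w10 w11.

-1/2 1 0 -1

obs A: pose=(4,3,N) → sL=20/41, sR=100/229, mL=1810/9389, mR=-100/229
obs B: pose=(-3,8,S) → sL=50/73, sR=25/34, mL=975/2482, mR=-25/34
sensor matrix S = [[20/41, 100/229], [50/73, 25/34]]; det S = 694250/11651749
solve [mL_A; mL_B] = S·[w00; w01] and [mR_A; mR_B] = S·[w10; w11]:
  w00 = -1/2, w01 = 1, w10 = 0, w11 = -1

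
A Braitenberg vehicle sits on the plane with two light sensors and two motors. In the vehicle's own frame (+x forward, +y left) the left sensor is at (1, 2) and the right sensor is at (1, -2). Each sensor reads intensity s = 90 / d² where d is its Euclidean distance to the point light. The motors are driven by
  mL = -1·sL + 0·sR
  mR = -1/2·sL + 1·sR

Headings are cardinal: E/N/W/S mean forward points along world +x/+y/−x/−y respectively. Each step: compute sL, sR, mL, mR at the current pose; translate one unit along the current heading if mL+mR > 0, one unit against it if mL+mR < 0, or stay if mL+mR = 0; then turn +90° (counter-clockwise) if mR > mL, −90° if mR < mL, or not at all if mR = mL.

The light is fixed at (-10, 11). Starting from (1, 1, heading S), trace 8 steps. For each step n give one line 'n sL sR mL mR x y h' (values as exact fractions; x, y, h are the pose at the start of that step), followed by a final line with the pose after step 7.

0 9/29 45/101 -9/29 1701/5858 1 1 S
1 90/193 18/53 -90/193 1089/10229 1 2 E
2 45/64 45/104 -45/64 135/1664 0 2 N
3 2/5 18/29 -2/5 61/145 0 1 W
4 45/121 9/17 -45/121 1413/4114 -1 1 S
5 90/149 90/221 -90/149 3465/32929 -1 2 E
6 9/10 45/82 -9/10 81/820 -2 2 N
7 90/193 90/113 -90/193 12285/21809 -2 1 W
final -3 1 S

n=0: pose=(1,1,S); sL=9/29, sR=45/101; mL=-9/29, mR=1701/5858; mL+mR=-117/5858 → advance -1; mR−mL=3519/5858 → turn +1·90°
n=1: pose=(1,2,E); sL=90/193, sR=18/53; mL=-90/193, mR=1089/10229; mL+mR=-3681/10229 → advance -1; mR−mL=5859/10229 → turn +1·90°
n=2: pose=(0,2,N); sL=45/64, sR=45/104; mL=-45/64, mR=135/1664; mL+mR=-1035/1664 → advance -1; mR−mL=1305/1664 → turn +1·90°
n=3: pose=(0,1,W); sL=2/5, sR=18/29; mL=-2/5, mR=61/145; mL+mR=3/145 → advance +1; mR−mL=119/145 → turn +1·90°
n=4: pose=(-1,1,S); sL=45/121, sR=9/17; mL=-45/121, mR=1413/4114; mL+mR=-117/4114 → advance -1; mR−mL=2943/4114 → turn +1·90°
n=5: pose=(-1,2,E); sL=90/149, sR=90/221; mL=-90/149, mR=3465/32929; mL+mR=-16425/32929 → advance -1; mR−mL=23355/32929 → turn +1·90°
n=6: pose=(-2,2,N); sL=9/10, sR=45/82; mL=-9/10, mR=81/820; mL+mR=-657/820 → advance -1; mR−mL=819/820 → turn +1·90°
n=7: pose=(-2,1,W); sL=90/193, sR=90/113; mL=-90/193, mR=12285/21809; mL+mR=2115/21809 → advance +1; mR−mL=22455/21809 → turn +1·90°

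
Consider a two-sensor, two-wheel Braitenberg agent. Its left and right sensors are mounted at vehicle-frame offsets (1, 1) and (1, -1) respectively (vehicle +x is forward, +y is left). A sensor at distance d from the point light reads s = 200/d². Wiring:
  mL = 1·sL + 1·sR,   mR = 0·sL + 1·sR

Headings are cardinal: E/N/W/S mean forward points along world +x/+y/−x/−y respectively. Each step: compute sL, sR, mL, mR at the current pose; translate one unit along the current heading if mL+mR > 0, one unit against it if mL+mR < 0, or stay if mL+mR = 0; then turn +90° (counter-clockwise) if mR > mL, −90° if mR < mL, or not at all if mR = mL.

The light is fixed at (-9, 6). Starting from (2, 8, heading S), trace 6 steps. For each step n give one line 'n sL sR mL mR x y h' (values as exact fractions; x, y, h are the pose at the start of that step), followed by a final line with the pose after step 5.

0 40/29 200/101 9840/2929 200/101 2 8 S
1 2 25/13 51/13 25/13 2 7 W
2 40/17 8/5 336/85 8/5 1 7 N
3 20/13 100/61 2520/793 100/61 1 8 E
4 40/29 200/101 9840/2929 200/101 2 8 S
5 2 25/13 51/13 25/13 2 7 W
final 1 7 N

n=0: pose=(2,8,S); sL=40/29, sR=200/101; mL=9840/2929, mR=200/101; mL+mR=15640/2929 → advance +1; mR−mL=-40/29 → turn -1·90°
n=1: pose=(2,7,W); sL=2, sR=25/13; mL=51/13, mR=25/13; mL+mR=76/13 → advance +1; mR−mL=-2 → turn -1·90°
n=2: pose=(1,7,N); sL=40/17, sR=8/5; mL=336/85, mR=8/5; mL+mR=472/85 → advance +1; mR−mL=-40/17 → turn -1·90°
n=3: pose=(1,8,E); sL=20/13, sR=100/61; mL=2520/793, mR=100/61; mL+mR=3820/793 → advance +1; mR−mL=-20/13 → turn -1·90°
n=4: pose=(2,8,S); sL=40/29, sR=200/101; mL=9840/2929, mR=200/101; mL+mR=15640/2929 → advance +1; mR−mL=-40/29 → turn -1·90°
n=5: pose=(2,7,W); sL=2, sR=25/13; mL=51/13, mR=25/13; mL+mR=76/13 → advance +1; mR−mL=-2 → turn -1·90°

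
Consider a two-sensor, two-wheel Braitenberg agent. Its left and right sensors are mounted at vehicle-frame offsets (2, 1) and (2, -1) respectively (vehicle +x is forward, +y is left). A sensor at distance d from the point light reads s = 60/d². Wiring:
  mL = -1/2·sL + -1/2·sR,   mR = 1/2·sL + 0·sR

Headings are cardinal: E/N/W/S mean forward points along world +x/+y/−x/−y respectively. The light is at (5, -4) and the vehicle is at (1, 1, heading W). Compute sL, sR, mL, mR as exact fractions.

left sensor world pos  = (-1, 0); dL² = 52
right sensor world pos = (-1, 2); dR² = 72
sL = 60/52 = 15/13
sR = 60/72 = 5/6
mL = -1/2·sL + -1/2·sR = -155/156
mR = 1/2·sL + 0·sR = 15/26

15/13 5/6 -155/156 15/26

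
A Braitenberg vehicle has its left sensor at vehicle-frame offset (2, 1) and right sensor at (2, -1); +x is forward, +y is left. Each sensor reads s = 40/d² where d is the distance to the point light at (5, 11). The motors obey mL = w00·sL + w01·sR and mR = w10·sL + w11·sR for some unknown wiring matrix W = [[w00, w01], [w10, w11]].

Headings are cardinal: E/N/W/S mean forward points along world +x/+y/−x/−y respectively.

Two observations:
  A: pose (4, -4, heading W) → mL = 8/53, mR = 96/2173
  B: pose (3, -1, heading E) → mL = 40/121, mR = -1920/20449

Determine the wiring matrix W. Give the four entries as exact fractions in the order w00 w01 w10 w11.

1 0 -1 1

obs A: pose=(4,-4,W) → sL=8/53, sR=8/41, mL=8/53, mR=96/2173
obs B: pose=(3,-1,E) → sL=40/121, sR=40/169, mL=40/121, mR=-1920/20449
sensor matrix S = [[8/53, 8/41], [40/121, 40/169]]; det S = -1278720/44435677
solve [mL_A; mL_B] = S·[w00; w01] and [mR_A; mR_B] = S·[w10; w11]:
  w00 = 1, w01 = 0, w10 = -1, w11 = 1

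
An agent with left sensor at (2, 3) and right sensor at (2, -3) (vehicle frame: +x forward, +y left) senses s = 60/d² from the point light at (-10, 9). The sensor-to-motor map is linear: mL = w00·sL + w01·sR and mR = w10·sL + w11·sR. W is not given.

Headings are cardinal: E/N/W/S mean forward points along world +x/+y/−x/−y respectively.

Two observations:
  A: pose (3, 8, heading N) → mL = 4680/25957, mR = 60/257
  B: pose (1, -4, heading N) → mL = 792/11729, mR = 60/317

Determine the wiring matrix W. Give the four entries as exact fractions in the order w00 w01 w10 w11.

1/2 -1/2 0 1

obs A: pose=(3,8,N) → sL=60/101, sR=60/257, mL=4680/25957, mR=60/257
obs B: pose=(1,-4,N) → sL=12/37, sR=60/317, mL=792/11729, mR=60/317
sensor matrix S = [[60/101, 60/257], [12/37, 60/317]]; det S = 11180160/304449653
solve [mL_A; mL_B] = S·[w00; w01] and [mR_A; mR_B] = S·[w10; w11]:
  w00 = 1/2, w01 = -1/2, w10 = 0, w11 = 1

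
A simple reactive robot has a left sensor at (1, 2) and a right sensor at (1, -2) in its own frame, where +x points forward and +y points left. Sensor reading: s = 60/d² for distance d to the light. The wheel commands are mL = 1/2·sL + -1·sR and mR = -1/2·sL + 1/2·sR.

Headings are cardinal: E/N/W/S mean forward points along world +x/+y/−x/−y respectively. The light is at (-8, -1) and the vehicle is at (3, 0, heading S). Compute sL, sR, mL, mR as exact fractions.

60/169 20/27 -2570/4563 880/4563

left sensor world pos  = (5, -1); dL² = 169
right sensor world pos = (1, -1); dR² = 81
sL = 60/169 = 60/169
sR = 60/81 = 20/27
mL = 1/2·sL + -1·sR = -2570/4563
mR = -1/2·sL + 1/2·sR = 880/4563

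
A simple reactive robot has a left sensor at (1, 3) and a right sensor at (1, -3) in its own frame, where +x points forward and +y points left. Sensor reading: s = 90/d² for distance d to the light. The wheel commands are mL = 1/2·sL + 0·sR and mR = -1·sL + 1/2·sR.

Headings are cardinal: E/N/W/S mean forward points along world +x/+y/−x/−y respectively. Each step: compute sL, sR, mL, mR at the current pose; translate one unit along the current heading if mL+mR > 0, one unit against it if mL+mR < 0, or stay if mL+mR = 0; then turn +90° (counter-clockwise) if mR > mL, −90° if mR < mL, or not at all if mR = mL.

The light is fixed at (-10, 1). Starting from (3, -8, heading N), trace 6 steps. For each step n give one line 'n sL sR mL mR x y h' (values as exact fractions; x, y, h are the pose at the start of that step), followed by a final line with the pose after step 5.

n=0: pose=(3,-8,N); sL=45/82, sR=9/32; mL=45/164, mR=-1071/2624; mL+mR=-351/2624 → advance -1; mR−mL=-1791/2624 → turn -1·90°
n=1: pose=(3,-9,E); sL=18/49, sR=18/73; mL=9/49, mR=-873/3577; mL+mR=-216/3577 → advance -1; mR−mL=-1530/3577 → turn -1·90°
n=2: pose=(2,-9,S); sL=45/173, sR=45/101; mL=45/346, mR=-1305/34946; mL+mR=1620/17473 → advance +1; mR−mL=-2925/17473 → turn -1·90°
n=3: pose=(2,-10,W); sL=90/317, sR=18/37; mL=45/317, mR=-477/11729; mL+mR=1188/11729 → advance +1; mR−mL=-2142/11729 → turn -1·90°
n=4: pose=(1,-10,N); sL=45/82, sR=45/148; mL=45/164, mR=-4815/12136; mL+mR=-1485/12136 → advance -1; mR−mL=-8145/12136 → turn -1·90°
n=5: pose=(1,-11,E); sL=2/5, sR=10/41; mL=1/5, mR=-57/205; mL+mR=-16/205 → advance -1; mR−mL=-98/205 → turn -1·90°

0 45/82 9/32 45/164 -1071/2624 3 -8 N
1 18/49 18/73 9/49 -873/3577 3 -9 E
2 45/173 45/101 45/346 -1305/34946 2 -9 S
3 90/317 18/37 45/317 -477/11729 2 -10 W
4 45/82 45/148 45/164 -4815/12136 1 -10 N
5 2/5 10/41 1/5 -57/205 1 -11 E
final 0 -11 S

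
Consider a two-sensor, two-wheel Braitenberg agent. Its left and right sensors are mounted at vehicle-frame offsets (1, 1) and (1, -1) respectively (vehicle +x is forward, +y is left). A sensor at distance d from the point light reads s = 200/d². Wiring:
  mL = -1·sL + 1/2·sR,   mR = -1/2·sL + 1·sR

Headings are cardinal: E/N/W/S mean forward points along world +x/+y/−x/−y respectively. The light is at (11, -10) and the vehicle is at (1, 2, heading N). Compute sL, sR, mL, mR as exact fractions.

20/29 4/5 -42/145 66/145

left sensor world pos  = (0, 3); dL² = 290
right sensor world pos = (2, 3); dR² = 250
sL = 200/290 = 20/29
sR = 200/250 = 4/5
mL = -1·sL + 1/2·sR = -42/145
mR = -1/2·sL + 1·sR = 66/145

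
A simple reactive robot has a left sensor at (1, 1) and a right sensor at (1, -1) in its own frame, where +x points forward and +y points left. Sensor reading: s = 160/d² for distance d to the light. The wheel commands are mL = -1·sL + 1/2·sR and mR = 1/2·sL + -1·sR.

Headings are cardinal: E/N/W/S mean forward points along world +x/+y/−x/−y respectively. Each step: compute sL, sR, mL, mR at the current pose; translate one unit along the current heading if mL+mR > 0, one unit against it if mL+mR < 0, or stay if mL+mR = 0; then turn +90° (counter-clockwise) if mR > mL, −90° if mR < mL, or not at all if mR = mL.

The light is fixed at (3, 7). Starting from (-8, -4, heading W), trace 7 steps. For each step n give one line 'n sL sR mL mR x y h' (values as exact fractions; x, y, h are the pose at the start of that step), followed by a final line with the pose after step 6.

0 5/9 40/61 -125/549 -415/1098 -8 -4 W
1 160/221 160/181 -11280/40001 -20880/40001 -7 -4 N
2 80/101 16/25 -1192/2525 -616/2525 -7 -5 E
3 32/53 160/221 -2832/11713 -4944/11713 -8 -5 N
4 40/61 20/37 -870/2257 -480/2257 -8 -6 E
5 160/313 32/53 -3472/16589 -5776/16589 -9 -6 N
6 16/29 80/173 -1608/5017 -936/5017 -9 -7 E
final -10 -7 N

n=0: pose=(-8,-4,W); sL=5/9, sR=40/61; mL=-125/549, mR=-415/1098; mL+mR=-665/1098 → advance -1; mR−mL=-55/366 → turn -1·90°
n=1: pose=(-7,-4,N); sL=160/221, sR=160/181; mL=-11280/40001, mR=-20880/40001; mL+mR=-32160/40001 → advance -1; mR−mL=-9600/40001 → turn -1·90°
n=2: pose=(-7,-5,E); sL=80/101, sR=16/25; mL=-1192/2525, mR=-616/2525; mL+mR=-1808/2525 → advance -1; mR−mL=576/2525 → turn +1·90°
n=3: pose=(-8,-5,N); sL=32/53, sR=160/221; mL=-2832/11713, mR=-4944/11713; mL+mR=-7776/11713 → advance -1; mR−mL=-2112/11713 → turn -1·90°
n=4: pose=(-8,-6,E); sL=40/61, sR=20/37; mL=-870/2257, mR=-480/2257; mL+mR=-1350/2257 → advance -1; mR−mL=390/2257 → turn +1·90°
n=5: pose=(-9,-6,N); sL=160/313, sR=32/53; mL=-3472/16589, mR=-5776/16589; mL+mR=-9248/16589 → advance -1; mR−mL=-2304/16589 → turn -1·90°
n=6: pose=(-9,-7,E); sL=16/29, sR=80/173; mL=-1608/5017, mR=-936/5017; mL+mR=-2544/5017 → advance -1; mR−mL=672/5017 → turn +1·90°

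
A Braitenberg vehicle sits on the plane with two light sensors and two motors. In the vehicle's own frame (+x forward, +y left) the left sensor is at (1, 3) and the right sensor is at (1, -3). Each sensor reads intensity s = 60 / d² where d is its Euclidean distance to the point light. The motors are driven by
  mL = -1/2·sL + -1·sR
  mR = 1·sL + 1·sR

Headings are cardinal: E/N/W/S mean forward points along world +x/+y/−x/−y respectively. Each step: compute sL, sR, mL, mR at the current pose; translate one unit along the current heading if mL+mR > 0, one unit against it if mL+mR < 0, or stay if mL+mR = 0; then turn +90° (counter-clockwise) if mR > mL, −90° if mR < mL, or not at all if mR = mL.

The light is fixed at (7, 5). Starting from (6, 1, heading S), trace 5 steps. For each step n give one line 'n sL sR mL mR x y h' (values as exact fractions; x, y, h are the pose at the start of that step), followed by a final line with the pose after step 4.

0 60/29 60/41 -2970/1189 4200/1189 6 1 S
1 15 15/16 -135/16 255/16 6 0 E
2 12/5 12/5 -18/5 24/5 7 0 N
3 6/5 30 -153/5 156/5 7 1 W
4 60/29 60/41 -2970/1189 4200/1189 6 1 S
final 6 0 E

n=0: pose=(6,1,S); sL=60/29, sR=60/41; mL=-2970/1189, mR=4200/1189; mL+mR=30/29 → advance +1; mR−mL=7170/1189 → turn +1·90°
n=1: pose=(6,0,E); sL=15, sR=15/16; mL=-135/16, mR=255/16; mL+mR=15/2 → advance +1; mR−mL=195/8 → turn +1·90°
n=2: pose=(7,0,N); sL=12/5, sR=12/5; mL=-18/5, mR=24/5; mL+mR=6/5 → advance +1; mR−mL=42/5 → turn +1·90°
n=3: pose=(7,1,W); sL=6/5, sR=30; mL=-153/5, mR=156/5; mL+mR=3/5 → advance +1; mR−mL=309/5 → turn +1·90°
n=4: pose=(6,1,S); sL=60/29, sR=60/41; mL=-2970/1189, mR=4200/1189; mL+mR=30/29 → advance +1; mR−mL=7170/1189 → turn +1·90°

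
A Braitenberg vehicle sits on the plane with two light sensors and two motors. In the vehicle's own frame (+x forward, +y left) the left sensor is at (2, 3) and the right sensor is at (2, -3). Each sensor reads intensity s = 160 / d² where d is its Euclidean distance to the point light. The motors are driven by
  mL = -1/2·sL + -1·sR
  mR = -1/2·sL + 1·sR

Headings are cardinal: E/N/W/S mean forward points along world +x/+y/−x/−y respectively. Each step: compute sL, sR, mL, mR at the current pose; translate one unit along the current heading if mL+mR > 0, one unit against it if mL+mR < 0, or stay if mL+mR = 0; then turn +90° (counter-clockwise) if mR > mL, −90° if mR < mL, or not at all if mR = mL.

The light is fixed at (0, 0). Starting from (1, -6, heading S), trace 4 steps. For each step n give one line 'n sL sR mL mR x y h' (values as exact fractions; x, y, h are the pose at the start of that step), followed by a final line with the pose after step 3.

0 2 40/17 -57/17 23/17 1 -6 S
1 160/13 160/73 -7920/949 -3760/949 1 -5 E
2 80/9 80/9 -40/3 40/9 0 -5 N
3 32/17 160/13 -2928/221 2512/221 0 -6 W
final 1 -6 S

n=0: pose=(1,-6,S); sL=2, sR=40/17; mL=-57/17, mR=23/17; mL+mR=-2 → advance -1; mR−mL=80/17 → turn +1·90°
n=1: pose=(1,-5,E); sL=160/13, sR=160/73; mL=-7920/949, mR=-3760/949; mL+mR=-160/13 → advance -1; mR−mL=320/73 → turn +1·90°
n=2: pose=(0,-5,N); sL=80/9, sR=80/9; mL=-40/3, mR=40/9; mL+mR=-80/9 → advance -1; mR−mL=160/9 → turn +1·90°
n=3: pose=(0,-6,W); sL=32/17, sR=160/13; mL=-2928/221, mR=2512/221; mL+mR=-32/17 → advance -1; mR−mL=320/13 → turn +1·90°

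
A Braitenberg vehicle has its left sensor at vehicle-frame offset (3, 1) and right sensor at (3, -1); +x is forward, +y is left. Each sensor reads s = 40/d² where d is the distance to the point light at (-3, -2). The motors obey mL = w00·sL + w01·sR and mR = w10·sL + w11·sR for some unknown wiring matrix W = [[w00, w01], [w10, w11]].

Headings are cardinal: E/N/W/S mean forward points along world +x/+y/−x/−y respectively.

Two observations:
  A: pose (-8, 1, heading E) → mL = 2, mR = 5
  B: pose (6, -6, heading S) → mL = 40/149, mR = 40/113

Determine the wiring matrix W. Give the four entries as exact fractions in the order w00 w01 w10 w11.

1 0 0 1

obs A: pose=(-8,1,E) → sL=2, sR=5, mL=2, mR=5
obs B: pose=(6,-6,S) → sL=40/149, sR=40/113, mL=40/149, mR=40/113
sensor matrix S = [[2, 5], [40/149, 40/113]]; det S = -10680/16837
solve [mL_A; mL_B] = S·[w00; w01] and [mR_A; mR_B] = S·[w10; w11]:
  w00 = 1, w01 = 0, w10 = 0, w11 = 1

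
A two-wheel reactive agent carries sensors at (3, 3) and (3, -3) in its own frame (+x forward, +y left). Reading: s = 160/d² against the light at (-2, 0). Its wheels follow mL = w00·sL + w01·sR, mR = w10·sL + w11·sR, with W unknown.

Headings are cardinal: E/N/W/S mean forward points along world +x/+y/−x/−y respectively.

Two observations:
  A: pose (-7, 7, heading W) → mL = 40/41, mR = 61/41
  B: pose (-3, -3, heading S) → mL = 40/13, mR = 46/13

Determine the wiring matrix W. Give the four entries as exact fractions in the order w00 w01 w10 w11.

0 1 1/2 1/2

obs A: pose=(-7,7,W) → sL=2, sR=40/41, mL=40/41, mR=61/41
obs B: pose=(-3,-3,S) → sL=4, sR=40/13, mL=40/13, mR=46/13
sensor matrix S = [[2, 40/41], [4, 40/13]]; det S = 1200/533
solve [mL_A; mL_B] = S·[w00; w01] and [mR_A; mR_B] = S·[w10; w11]:
  w00 = 0, w01 = 1, w10 = 1/2, w11 = 1/2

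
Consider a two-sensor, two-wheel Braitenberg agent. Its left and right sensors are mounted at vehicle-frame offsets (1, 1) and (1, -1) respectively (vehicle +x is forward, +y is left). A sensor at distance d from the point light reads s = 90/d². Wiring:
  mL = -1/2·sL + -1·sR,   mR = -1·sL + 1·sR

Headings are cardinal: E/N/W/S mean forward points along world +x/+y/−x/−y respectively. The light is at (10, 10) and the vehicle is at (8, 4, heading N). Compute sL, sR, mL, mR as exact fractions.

45/17 45/13 -2115/442 180/221

left sensor world pos  = (7, 5); dL² = 34
right sensor world pos = (9, 5); dR² = 26
sL = 90/34 = 45/17
sR = 90/26 = 45/13
mL = -1/2·sL + -1·sR = -2115/442
mR = -1·sL + 1·sR = 180/221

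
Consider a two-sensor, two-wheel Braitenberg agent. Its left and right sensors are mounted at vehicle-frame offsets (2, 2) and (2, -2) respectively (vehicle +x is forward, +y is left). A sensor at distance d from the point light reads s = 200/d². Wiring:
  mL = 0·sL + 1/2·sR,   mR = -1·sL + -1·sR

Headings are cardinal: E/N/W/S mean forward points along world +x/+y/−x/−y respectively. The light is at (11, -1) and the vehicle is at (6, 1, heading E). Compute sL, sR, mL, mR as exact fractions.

8 200/9 100/9 -272/9

left sensor world pos  = (8, 3); dL² = 25
right sensor world pos = (8, -1); dR² = 9
sL = 200/25 = 8
sR = 200/9 = 200/9
mL = 0·sL + 1/2·sR = 100/9
mR = -1·sL + -1·sR = -272/9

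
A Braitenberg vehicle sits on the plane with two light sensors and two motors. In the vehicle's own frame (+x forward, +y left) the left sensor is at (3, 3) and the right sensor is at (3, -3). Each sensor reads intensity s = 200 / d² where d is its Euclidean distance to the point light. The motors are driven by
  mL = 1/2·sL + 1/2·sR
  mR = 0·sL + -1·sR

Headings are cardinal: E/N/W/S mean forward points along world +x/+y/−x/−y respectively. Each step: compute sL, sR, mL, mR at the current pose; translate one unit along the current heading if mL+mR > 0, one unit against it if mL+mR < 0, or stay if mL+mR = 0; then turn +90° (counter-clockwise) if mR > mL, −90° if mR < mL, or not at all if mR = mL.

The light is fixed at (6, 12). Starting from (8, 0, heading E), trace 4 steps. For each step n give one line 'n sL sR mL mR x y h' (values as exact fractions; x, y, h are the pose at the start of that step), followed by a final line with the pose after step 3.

n=0: pose=(8,0,E); sL=100/53, sR=4/5; mL=356/265, mR=-4/5; mL+mR=144/265 → advance +1; mR−mL=-568/265 → turn -1·90°
n=1: pose=(9,0,S); sL=200/261, sR=8/9; mL=24/29, mR=-8/9; mL+mR=-16/261 → advance -1; mR−mL=-448/261 → turn -1·90°
n=2: pose=(9,1,W); sL=50/49, sR=25/8; mL=1625/784, mR=-25/8; mL+mR=-825/784 → advance -1; mR−mL=-4075/784 → turn -1·90°
n=3: pose=(10,1,N); sL=40/13, sR=200/113; mL=3560/1469, mR=-200/113; mL+mR=960/1469 → advance +1; mR−mL=-6160/1469 → turn -1·90°

0 100/53 4/5 356/265 -4/5 8 0 E
1 200/261 8/9 24/29 -8/9 9 0 S
2 50/49 25/8 1625/784 -25/8 9 1 W
3 40/13 200/113 3560/1469 -200/113 10 1 N
final 10 2 E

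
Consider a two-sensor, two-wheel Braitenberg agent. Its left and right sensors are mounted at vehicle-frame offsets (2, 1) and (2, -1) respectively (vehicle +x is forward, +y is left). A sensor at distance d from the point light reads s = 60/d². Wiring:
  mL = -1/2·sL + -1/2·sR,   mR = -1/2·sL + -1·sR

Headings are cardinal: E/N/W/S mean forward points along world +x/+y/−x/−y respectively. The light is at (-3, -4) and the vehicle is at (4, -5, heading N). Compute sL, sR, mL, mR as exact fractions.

left sensor world pos  = (3, -3); dL² = 37
right sensor world pos = (5, -3); dR² = 65
sL = 60/37 = 60/37
sR = 60/65 = 12/13
mL = -1/2·sL + -1/2·sR = -612/481
mR = -1/2·sL + -1·sR = -834/481

60/37 12/13 -612/481 -834/481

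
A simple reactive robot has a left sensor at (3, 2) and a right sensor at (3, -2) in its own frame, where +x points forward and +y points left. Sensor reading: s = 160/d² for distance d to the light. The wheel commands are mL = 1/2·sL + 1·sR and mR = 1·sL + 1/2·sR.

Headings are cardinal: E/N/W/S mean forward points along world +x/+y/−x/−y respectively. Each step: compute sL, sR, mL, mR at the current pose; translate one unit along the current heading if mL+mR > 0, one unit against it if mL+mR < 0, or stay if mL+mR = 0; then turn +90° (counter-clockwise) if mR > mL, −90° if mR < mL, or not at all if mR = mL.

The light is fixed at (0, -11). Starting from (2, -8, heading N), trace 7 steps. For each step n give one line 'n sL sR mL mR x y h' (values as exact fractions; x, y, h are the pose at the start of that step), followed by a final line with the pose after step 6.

n=0: pose=(2,-8,N); sL=40/9, sR=40/13; mL=620/117, mR=700/117; mL+mR=440/39 → advance +1; mR−mL=80/117 → turn +1·90°
n=1: pose=(2,-7,W); sL=32, sR=160/37; mL=752/37, mR=1264/37; mL+mR=2016/37 → advance +1; mR−mL=512/37 → turn +1·90°
n=2: pose=(1,-7,S); sL=16, sR=80; mL=88, mR=56; mL+mR=144 → advance +1; mR−mL=-32 → turn -1·90°
n=3: pose=(1,-8,W); sL=32, sR=160/29; mL=624/29, mR=1008/29; mL+mR=1632/29 → advance +1; mR−mL=384/29 → turn +1·90°
n=4: pose=(0,-8,S); sL=40, sR=40; mL=60, mR=60; mL+mR=120 → advance +1; mR−mL=0 → turn +0·90°
n=5: pose=(0,-9,S); sL=32, sR=32; mL=48, mR=48; mL+mR=96 → advance +1; mR−mL=0 → turn +0·90°
n=6: pose=(0,-10,S); sL=20, sR=20; mL=30, mR=30; mL+mR=60 → advance +1; mR−mL=0 → turn +0·90°

0 40/9 40/13 620/117 700/117 2 -8 N
1 32 160/37 752/37 1264/37 2 -7 W
2 16 80 88 56 1 -7 S
3 32 160/29 624/29 1008/29 1 -8 W
4 40 40 60 60 0 -8 S
5 32 32 48 48 0 -9 S
6 20 20 30 30 0 -10 S
final 0 -11 S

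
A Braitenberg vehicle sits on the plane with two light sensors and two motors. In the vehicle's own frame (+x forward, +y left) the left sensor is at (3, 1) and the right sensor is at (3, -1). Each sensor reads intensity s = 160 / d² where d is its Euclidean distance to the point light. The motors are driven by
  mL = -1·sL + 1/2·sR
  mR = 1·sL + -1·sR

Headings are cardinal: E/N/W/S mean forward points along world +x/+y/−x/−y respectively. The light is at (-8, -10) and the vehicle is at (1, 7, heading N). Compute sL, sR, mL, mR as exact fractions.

10/29 8/25 -134/725 18/725

left sensor world pos  = (0, 10); dL² = 464
right sensor world pos = (2, 10); dR² = 500
sL = 160/464 = 10/29
sR = 160/500 = 8/25
mL = -1·sL + 1/2·sR = -134/725
mR = 1·sL + -1·sR = 18/725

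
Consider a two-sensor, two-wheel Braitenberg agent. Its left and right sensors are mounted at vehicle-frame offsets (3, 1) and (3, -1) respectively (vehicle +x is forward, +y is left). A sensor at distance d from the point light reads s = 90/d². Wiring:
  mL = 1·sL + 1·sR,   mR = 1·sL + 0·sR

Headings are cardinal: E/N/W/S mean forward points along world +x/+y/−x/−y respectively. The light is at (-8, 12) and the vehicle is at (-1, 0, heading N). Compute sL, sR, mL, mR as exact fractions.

10/13 18/29 524/377 10/13

left sensor world pos  = (-2, 3); dL² = 117
right sensor world pos = (0, 3); dR² = 145
sL = 90/117 = 10/13
sR = 90/145 = 18/29
mL = 1·sL + 1·sR = 524/377
mR = 1·sL + 0·sR = 10/13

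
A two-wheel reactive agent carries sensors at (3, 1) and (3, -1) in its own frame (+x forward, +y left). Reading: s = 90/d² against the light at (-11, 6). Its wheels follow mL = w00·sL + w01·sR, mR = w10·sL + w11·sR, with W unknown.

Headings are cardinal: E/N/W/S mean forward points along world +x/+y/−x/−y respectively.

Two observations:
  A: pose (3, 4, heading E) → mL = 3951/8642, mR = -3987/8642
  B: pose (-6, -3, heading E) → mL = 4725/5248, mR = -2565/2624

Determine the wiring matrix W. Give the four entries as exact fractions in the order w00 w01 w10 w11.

obs A: pose=(3,4,E) → sL=9/29, sR=45/149, mL=3951/8642, mR=-3987/8642
obs B: pose=(-6,-3,E) → sL=45/64, sR=45/82, mL=4725/5248, mR=-2565/2624
sensor matrix S = [[9/29, 45/149], [45/64, 45/82]]; det S = -476685/11338304
solve [mL_A; mL_B] = S·[w00; w01] and [mR_A; mR_B] = S·[w10; w11]:
  w00 = 1/2, w01 = 1, w10 = -1, w11 = -1/2

1/2 1 -1 -1/2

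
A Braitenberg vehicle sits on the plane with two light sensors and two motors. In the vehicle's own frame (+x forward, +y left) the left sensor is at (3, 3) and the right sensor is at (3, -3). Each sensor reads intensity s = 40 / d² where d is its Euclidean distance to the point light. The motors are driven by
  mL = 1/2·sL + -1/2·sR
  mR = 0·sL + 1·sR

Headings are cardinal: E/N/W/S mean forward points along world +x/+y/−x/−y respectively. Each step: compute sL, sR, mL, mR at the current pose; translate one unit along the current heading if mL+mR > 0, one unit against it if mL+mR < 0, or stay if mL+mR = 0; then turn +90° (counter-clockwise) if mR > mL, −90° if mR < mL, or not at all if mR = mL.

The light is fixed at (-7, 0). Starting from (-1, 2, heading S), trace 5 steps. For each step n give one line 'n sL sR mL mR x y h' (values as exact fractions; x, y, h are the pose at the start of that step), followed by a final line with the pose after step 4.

0 20/41 4 -72/41 4 -1 2 S
1 40/97 8/17 -48/1649 8/17 -1 1 E
2 5/4 10/29 105/232 10/29 0 1 N
3 8/25 40/101 -96/2525 40/101 0 2 E
4 4/5 20/73 96/365 20/73 1 2 N
final 1 3 W

n=0: pose=(-1,2,S); sL=20/41, sR=4; mL=-72/41, mR=4; mL+mR=92/41 → advance +1; mR−mL=236/41 → turn +1·90°
n=1: pose=(-1,1,E); sL=40/97, sR=8/17; mL=-48/1649, mR=8/17; mL+mR=728/1649 → advance +1; mR−mL=824/1649 → turn +1·90°
n=2: pose=(0,1,N); sL=5/4, sR=10/29; mL=105/232, mR=10/29; mL+mR=185/232 → advance +1; mR−mL=-25/232 → turn -1·90°
n=3: pose=(0,2,E); sL=8/25, sR=40/101; mL=-96/2525, mR=40/101; mL+mR=904/2525 → advance +1; mR−mL=1096/2525 → turn +1·90°
n=4: pose=(1,2,N); sL=4/5, sR=20/73; mL=96/365, mR=20/73; mL+mR=196/365 → advance +1; mR−mL=4/365 → turn +1·90°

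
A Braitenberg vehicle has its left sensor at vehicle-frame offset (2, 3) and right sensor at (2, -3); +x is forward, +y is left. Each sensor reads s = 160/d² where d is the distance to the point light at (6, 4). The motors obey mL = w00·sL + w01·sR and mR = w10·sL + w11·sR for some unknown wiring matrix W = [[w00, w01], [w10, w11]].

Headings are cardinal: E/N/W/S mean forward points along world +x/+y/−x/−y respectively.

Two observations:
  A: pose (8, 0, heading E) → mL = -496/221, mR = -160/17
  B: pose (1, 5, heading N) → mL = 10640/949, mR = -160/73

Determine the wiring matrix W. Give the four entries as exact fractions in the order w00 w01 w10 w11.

-1/2 1 -1 0

obs A: pose=(8,0,E) → sL=160/17, sR=32/13, mL=-496/221, mR=-160/17
obs B: pose=(1,5,N) → sL=160/73, sR=160/13, mL=10640/949, mR=-160/73
sensor matrix S = [[160/17, 32/13], [160/73, 160/13]]; det S = 1781760/16133
solve [mL_A; mL_B] = S·[w00; w01] and [mR_A; mR_B] = S·[w10; w11]:
  w00 = -1/2, w01 = 1, w10 = -1, w11 = 0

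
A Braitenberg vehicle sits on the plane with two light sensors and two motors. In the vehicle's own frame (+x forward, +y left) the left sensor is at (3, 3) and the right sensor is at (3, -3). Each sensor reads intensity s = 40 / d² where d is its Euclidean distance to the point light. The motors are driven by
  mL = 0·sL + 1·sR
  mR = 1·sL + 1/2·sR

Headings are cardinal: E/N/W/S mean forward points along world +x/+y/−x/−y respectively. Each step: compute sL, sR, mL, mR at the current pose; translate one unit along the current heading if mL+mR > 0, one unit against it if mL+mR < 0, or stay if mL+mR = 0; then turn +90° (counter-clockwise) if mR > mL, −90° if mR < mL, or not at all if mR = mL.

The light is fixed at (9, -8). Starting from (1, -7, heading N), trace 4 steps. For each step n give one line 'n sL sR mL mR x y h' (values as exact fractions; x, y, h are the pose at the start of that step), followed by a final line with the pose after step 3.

0 40/137 40/41 40/41 4380/5617 1 -7 N
1 4/5 20/13 20/13 102/65 1 -6 E
2 8/25 40/41 40/41 828/1025 2 -6 N
3 10/13 5/2 5/2 105/52 2 -5 E
final 3 -5 S

n=0: pose=(1,-7,N); sL=40/137, sR=40/41; mL=40/41, mR=4380/5617; mL+mR=9860/5617 → advance +1; mR−mL=-1100/5617 → turn -1·90°
n=1: pose=(1,-6,E); sL=4/5, sR=20/13; mL=20/13, mR=102/65; mL+mR=202/65 → advance +1; mR−mL=2/65 → turn +1·90°
n=2: pose=(2,-6,N); sL=8/25, sR=40/41; mL=40/41, mR=828/1025; mL+mR=1828/1025 → advance +1; mR−mL=-172/1025 → turn -1·90°
n=3: pose=(2,-5,E); sL=10/13, sR=5/2; mL=5/2, mR=105/52; mL+mR=235/52 → advance +1; mR−mL=-25/52 → turn -1·90°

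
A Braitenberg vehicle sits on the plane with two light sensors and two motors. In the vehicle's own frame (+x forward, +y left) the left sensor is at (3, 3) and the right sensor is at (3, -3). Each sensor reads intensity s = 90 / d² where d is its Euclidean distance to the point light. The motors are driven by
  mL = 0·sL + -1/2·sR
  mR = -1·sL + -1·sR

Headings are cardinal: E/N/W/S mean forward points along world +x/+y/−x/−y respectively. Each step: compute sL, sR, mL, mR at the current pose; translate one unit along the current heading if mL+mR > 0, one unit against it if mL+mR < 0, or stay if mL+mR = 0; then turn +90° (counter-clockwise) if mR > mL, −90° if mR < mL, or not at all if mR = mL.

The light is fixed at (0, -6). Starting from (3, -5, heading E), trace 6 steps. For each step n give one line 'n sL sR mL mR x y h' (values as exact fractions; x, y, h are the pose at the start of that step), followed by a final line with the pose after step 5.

0 45/26 9/4 -9/8 -207/52 3 -5 E
1 90/29 18 -9 -612/29 2 -5 S
2 45 45/13 -45/26 -630/13 2 -4 W
3 18/5 90/61 -45/61 -1548/305 3 -4 N
4 45/26 9/4 -9/8 -207/52 3 -5 E
5 90/29 18 -9 -612/29 2 -5 S
final 2 -4 W

n=0: pose=(3,-5,E); sL=45/26, sR=9/4; mL=-9/8, mR=-207/52; mL+mR=-531/104 → advance -1; mR−mL=-297/104 → turn -1·90°
n=1: pose=(2,-5,S); sL=90/29, sR=18; mL=-9, mR=-612/29; mL+mR=-873/29 → advance -1; mR−mL=-351/29 → turn -1·90°
n=2: pose=(2,-4,W); sL=45, sR=45/13; mL=-45/26, mR=-630/13; mL+mR=-1305/26 → advance -1; mR−mL=-1215/26 → turn -1·90°
n=3: pose=(3,-4,N); sL=18/5, sR=90/61; mL=-45/61, mR=-1548/305; mL+mR=-1773/305 → advance -1; mR−mL=-1323/305 → turn -1·90°
n=4: pose=(3,-5,E); sL=45/26, sR=9/4; mL=-9/8, mR=-207/52; mL+mR=-531/104 → advance -1; mR−mL=-297/104 → turn -1·90°
n=5: pose=(2,-5,S); sL=90/29, sR=18; mL=-9, mR=-612/29; mL+mR=-873/29 → advance -1; mR−mL=-351/29 → turn -1·90°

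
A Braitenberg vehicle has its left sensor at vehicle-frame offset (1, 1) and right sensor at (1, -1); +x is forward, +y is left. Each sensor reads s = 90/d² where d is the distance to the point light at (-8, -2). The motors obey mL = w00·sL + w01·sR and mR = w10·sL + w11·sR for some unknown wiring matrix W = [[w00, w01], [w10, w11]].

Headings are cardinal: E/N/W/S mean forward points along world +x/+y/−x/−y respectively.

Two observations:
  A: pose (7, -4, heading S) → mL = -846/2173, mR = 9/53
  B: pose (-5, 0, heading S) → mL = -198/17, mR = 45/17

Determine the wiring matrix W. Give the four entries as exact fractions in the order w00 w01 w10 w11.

obs A: pose=(7,-4,S) → sL=18/53, sR=18/41, mL=-846/2173, mR=9/53
obs B: pose=(-5,0,S) → sL=90/17, sR=18, mL=-198/17, mR=45/17
sensor matrix S = [[18/53, 18/41], [90/17, 18]]; det S = 139968/36941
solve [mL_A; mL_B] = S·[w00; w01] and [mR_A; mR_B] = S·[w10; w11]:
  w00 = -1/2, w01 = -1/2, w10 = 1/2, w11 = 0

-1/2 -1/2 1/2 0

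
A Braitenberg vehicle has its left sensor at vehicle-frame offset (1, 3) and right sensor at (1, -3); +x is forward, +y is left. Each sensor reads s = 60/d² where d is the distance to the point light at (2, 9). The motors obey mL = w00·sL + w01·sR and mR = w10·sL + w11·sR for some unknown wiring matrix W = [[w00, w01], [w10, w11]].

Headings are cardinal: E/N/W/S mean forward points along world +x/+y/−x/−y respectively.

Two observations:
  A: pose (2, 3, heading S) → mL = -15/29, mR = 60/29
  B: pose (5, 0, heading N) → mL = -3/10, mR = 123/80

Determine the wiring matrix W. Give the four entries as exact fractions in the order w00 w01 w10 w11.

0 -1/2 1 1

obs A: pose=(2,3,S) → sL=30/29, sR=30/29, mL=-15/29, mR=60/29
obs B: pose=(5,0,N) → sL=15/16, sR=3/5, mL=-3/10, mR=123/80
sensor matrix S = [[30/29, 30/29], [15/16, 3/5]]; det S = -81/232
solve [mL_A; mL_B] = S·[w00; w01] and [mR_A; mR_B] = S·[w10; w11]:
  w00 = 0, w01 = -1/2, w10 = 1, w11 = 1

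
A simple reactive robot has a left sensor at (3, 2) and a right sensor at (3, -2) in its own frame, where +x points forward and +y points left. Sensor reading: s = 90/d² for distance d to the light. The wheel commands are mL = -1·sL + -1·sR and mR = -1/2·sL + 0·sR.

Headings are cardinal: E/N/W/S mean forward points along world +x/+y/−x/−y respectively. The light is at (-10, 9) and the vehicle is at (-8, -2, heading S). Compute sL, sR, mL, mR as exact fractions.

left sensor world pos  = (-6, -5); dL² = 212
right sensor world pos = (-10, -5); dR² = 196
sL = 90/212 = 45/106
sR = 90/196 = 45/98
mL = -1·sL + -1·sR = -2295/2597
mR = -1/2·sL + 0·sR = -45/212

45/106 45/98 -2295/2597 -45/212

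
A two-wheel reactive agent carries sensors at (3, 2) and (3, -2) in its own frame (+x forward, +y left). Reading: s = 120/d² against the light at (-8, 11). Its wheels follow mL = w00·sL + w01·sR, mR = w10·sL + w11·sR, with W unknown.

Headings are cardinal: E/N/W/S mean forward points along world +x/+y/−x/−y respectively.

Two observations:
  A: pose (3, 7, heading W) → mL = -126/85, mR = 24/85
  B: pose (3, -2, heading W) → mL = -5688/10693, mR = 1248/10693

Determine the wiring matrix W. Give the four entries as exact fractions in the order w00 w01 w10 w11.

obs A: pose=(3,7,W) → sL=6/5, sR=30/17, mL=-126/85, mR=24/85
obs B: pose=(3,-2,W) → sL=120/289, sR=24/37, mL=-5688/10693, mR=1248/10693
sensor matrix S = [[6/5, 30/17], [120/289, 24/37]]; det S = 41472/908905
solve [mL_A; mL_B] = S·[w00; w01] and [mR_A; mR_B] = S·[w10; w11]:
  w00 = -1/2, w01 = -1/2, w10 = -1/2, w11 = 1/2

-1/2 -1/2 -1/2 1/2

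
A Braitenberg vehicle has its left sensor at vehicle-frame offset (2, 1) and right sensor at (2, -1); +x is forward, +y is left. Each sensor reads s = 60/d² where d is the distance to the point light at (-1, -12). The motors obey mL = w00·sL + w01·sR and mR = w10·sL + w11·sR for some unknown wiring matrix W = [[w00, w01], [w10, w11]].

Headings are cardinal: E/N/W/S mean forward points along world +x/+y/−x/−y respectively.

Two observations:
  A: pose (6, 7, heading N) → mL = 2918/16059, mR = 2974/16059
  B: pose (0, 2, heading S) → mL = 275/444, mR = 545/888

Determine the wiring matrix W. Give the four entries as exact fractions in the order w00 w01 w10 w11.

1/2 1 1 1/2

obs A: pose=(6,7,N) → sL=20/159, sR=12/101, mL=2918/16059, mR=2974/16059
obs B: pose=(0,2,S) → sL=15/37, sR=5/12, mL=275/444, mR=545/888
sensor matrix S = [[20/159, 12/101], [15/37, 5/12]]; det S = 7565/1782549
solve [mL_A; mL_B] = S·[w00; w01] and [mR_A; mR_B] = S·[w10; w11]:
  w00 = 1/2, w01 = 1, w10 = 1, w11 = 1/2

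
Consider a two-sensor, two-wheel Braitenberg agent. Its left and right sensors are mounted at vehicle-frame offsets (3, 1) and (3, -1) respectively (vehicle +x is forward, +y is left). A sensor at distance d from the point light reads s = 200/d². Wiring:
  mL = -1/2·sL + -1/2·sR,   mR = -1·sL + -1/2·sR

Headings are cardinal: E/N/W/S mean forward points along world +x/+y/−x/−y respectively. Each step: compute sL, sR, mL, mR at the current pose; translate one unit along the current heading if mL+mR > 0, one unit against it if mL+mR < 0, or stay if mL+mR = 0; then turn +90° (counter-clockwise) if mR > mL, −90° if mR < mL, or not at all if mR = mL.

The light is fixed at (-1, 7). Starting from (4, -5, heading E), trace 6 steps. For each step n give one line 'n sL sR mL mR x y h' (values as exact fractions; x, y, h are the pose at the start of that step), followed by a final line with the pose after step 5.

0 40/37 200/233 -8360/8621 -13020/8621 4 -5 E
1 4/5 100/117 -484/585 -718/585 3 -5 S
2 40/29 200/101 -4920/2929 -6940/2929 3 -4 W
3 5/2 2 -9/4 -7/2 4 -4 N
4 40/37 200/233 -8360/8621 -13020/8621 4 -5 E
5 4/5 100/117 -484/585 -718/585 3 -5 S
final 3 -4 W

n=0: pose=(4,-5,E); sL=40/37, sR=200/233; mL=-8360/8621, mR=-13020/8621; mL+mR=-21380/8621 → advance -1; mR−mL=-20/37 → turn -1·90°
n=1: pose=(3,-5,S); sL=4/5, sR=100/117; mL=-484/585, mR=-718/585; mL+mR=-1202/585 → advance -1; mR−mL=-2/5 → turn -1·90°
n=2: pose=(3,-4,W); sL=40/29, sR=200/101; mL=-4920/2929, mR=-6940/2929; mL+mR=-11860/2929 → advance -1; mR−mL=-20/29 → turn -1·90°
n=3: pose=(4,-4,N); sL=5/2, sR=2; mL=-9/4, mR=-7/2; mL+mR=-23/4 → advance -1; mR−mL=-5/4 → turn -1·90°
n=4: pose=(4,-5,E); sL=40/37, sR=200/233; mL=-8360/8621, mR=-13020/8621; mL+mR=-21380/8621 → advance -1; mR−mL=-20/37 → turn -1·90°
n=5: pose=(3,-5,S); sL=4/5, sR=100/117; mL=-484/585, mR=-718/585; mL+mR=-1202/585 → advance -1; mR−mL=-2/5 → turn -1·90°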